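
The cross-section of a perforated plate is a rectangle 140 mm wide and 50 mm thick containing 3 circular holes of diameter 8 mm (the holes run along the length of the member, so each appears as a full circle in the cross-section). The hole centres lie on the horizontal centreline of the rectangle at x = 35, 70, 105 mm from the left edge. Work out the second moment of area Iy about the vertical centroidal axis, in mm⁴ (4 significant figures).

Iy ≈ 1.131 × 10⁷ mm⁴

Break the section into simple shapes (no overlaps), measuring from the bottom-left corner of the bounding box.
Plate: 140 × 50, A = 7 000 mm², x = 70 mm, Ī = 11 433 333 mm⁴.
Hole 1 (subtracted): ⌀8, A = 50.2655 mm², x = 35 mm, Ī = 201.062 mm⁴.
Hole 2 (subtracted): ⌀8, A = 50.2655 mm², x = 70 mm, Ī = 201.062 mm⁴.
Hole 3 (subtracted): ⌀8, A = 50.2655 mm², x = 105 mm, Ī = 201.062 mm⁴.
By symmetry the centroid is at mid-width, x̄ = 70 mm.
Transfer each piece to the vertical centroidal axis using Ī + A·d² with d = x − 70:
  plate: d = 0 mm → contributes +11 433 333 mm⁴
  hole 1: d = -35 mm → contributes −61776.3 mm⁴
  hole 2: d = 0 mm → contributes −201.062 mm⁴
  hole 3: d = 35 mm → contributes −61776.3 mm⁴
Total I = 11 309 580 mm⁴.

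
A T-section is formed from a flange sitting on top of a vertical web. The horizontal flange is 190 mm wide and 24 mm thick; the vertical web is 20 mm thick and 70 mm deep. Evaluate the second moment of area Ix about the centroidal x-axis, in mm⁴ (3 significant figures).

Treat the section as a set of non-overlapping primitives; coordinates are from the bounding-box lower-left.
Flange: 190 × 24, A = 4 560 mm², y = 82 mm, Ī = 218 880 mm⁴.
Web: 20 × 70, A = 1 400 mm², y = 35 mm, Ī = 571 667 mm⁴.
Centroid: ȳ = ΣA·y / ΣA = 70.96 mm.
Transfer each piece to the centroidal x-axis using Ī + A·d² with d = y − 70.96:
  flange: d = 11.04 mm → contributes +774 687 mm⁴
  web: d = -35.96 mm → contributes +2 382 010 mm⁴
Total I = 3 156 697 mm⁴.

Ix ≈ 3.16 × 10⁶ mm⁴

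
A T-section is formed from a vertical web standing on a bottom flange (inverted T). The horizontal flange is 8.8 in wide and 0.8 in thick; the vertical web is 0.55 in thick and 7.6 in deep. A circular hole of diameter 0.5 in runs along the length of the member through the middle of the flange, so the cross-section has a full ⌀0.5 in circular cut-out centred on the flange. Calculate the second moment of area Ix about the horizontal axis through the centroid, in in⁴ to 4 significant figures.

Decompose the section into non-overlapping parts with the origin at the bottom-left of its bounding rectangle.
Flange: 8.8 × 0.8, A = 7.04 in², y = 0.4 in, Ī = 0.375467 in⁴.
Web: 0.55 × 7.6, A = 4.18 in², y = 4.6 in, Ī = 20.1197 in⁴.
Hole (subtracted): ⌀0.5, A = 0.19635 in², y = 0.4 in, Ī = 0.00306796 in⁴.
Centroid: ȳ = ΣA·y / ΣA = 1.99258 in.
Transfer each piece to the horizontal axis through the centroid using Ī + A·d² with d = y − 1.99258:
  flange: d = -1.59258 in → contributes +18.231 in⁴
  web: d = 2.60742 in → contributes +48.5381 in⁴
  hole: d = -1.59258 in → contributes −0.501069 in⁴
Total I = 66.2681 in⁴.

Ix ≈ 66.27 in⁴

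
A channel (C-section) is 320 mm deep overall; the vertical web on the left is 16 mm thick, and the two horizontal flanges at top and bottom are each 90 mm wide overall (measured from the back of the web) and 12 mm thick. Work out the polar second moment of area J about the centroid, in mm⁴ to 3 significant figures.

J ≈ 8.94 × 10⁷ mm⁴

Treat the section as a set of non-overlapping primitives; coordinates are from the bounding-box lower-left.
Web: 16 × 320, A = 5 120 mm², y = 160 mm, Ī = 43 690 667 mm⁴.
Top flange (beyond web): 74 × 12, A = 888 mm², y = 314 mm, Ī = 10 656 mm⁴.
Bottom flange (beyond web): 74 × 12, A = 888 mm², y = 6 mm, Ī = 10 656 mm⁴.
By symmetry the centroid is at mid-height, ȳ = 160 mm.
Transfer each piece to the centroidal x-axis using Ī + A·d² with d = y − 160:
  web: d = 0 mm → contributes +43 690 667 mm⁴
  top flange (beyond web): d = 154 mm → contributes +21 070 464 mm⁴
  bottom flange (beyond web): d = -154 mm → contributes +21 070 464 mm⁴
Total I = 85 831 595 mm⁴.
For the y-axis: x̄ = 19.589 mm.
Repeating about the centroidal y-axis gives I_y = 3 589 856 mm⁴.
Polar second moment: J = I_x + I_y = 89 421 450 mm⁴.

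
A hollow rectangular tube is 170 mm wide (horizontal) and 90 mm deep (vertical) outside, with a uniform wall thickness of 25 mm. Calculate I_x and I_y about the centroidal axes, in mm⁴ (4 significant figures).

I_x ≈ 9.688 × 10⁶ mm⁴, I_y ≈ 3.109 × 10⁷ mm⁴

Split into non-overlapping primitives; take the origin at the lower-left of the bounding box.
Outer rectangle: 170 × 90, A = 15 300 mm², y = 45 mm, Ī = 10 327 500 mm⁴.
Inner void (subtracted): 120 × 40, A = 4 800 mm², y = 45 mm, Ī = 640 000 mm⁴.
By symmetry the centroid is at mid-height, ȳ = 45 mm.
All pieces are centred on the centroidal x-axis, so I = ΣĪ (holes subtracted) = 9 687 500 mm⁴.
Repeating about the centroidal y-axis gives I_y = 31 087 500 mm⁴.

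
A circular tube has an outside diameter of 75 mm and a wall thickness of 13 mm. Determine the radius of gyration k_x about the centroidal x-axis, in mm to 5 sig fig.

k_x ≈ 22.397 mm

Split into non-overlapping primitives; take the origin at the lower-left of the bounding box.
Outer circle: ⌀75, A = 4417.865 mm², y = 37.5 mm, Ī = 1 553 156 mm⁴.
Bore (subtracted): ⌀49, A = 1885.741 mm², y = 37.5 mm, Ī = 282 979 mm⁴.
By symmetry the centroid is at mid-height, ȳ = 37.5 mm.
All pieces are centred on the centroidal x-axis, so I = ΣĪ (holes subtracted) = 1 270 177 mm⁴.
Radius of gyration: k = √(I/A) = √(1 270 177 / 2532.124) = 22.39699 mm.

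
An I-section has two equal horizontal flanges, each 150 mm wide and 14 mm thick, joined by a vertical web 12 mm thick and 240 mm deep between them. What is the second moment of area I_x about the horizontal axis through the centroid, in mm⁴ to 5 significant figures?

I_x ≈ 8.1634 × 10⁷ mm⁴

Decompose the section into non-overlapping parts with the origin at the bottom-left of its bounding rectangle.
Bottom flange: 150 × 14, A = 2 100 mm², y = 7 mm, Ī = 34 300 mm⁴.
Web: 12 × 240, A = 2 880 mm², y = 134 mm, Ī = 13 824 000 mm⁴.
Top flange: 150 × 14, A = 2 100 mm², y = 261 mm, Ī = 34 300 mm⁴.
By symmetry the centroid is at mid-height, ȳ = 134 mm.
Transfer each piece to the horizontal axis through the centroid using Ī + A·d² with d = y − 134:
  bottom flange: d = -127 mm → contributes +33 905 200 mm⁴
  web: d = 0 mm → contributes +13 824 000 mm⁴
  top flange: d = 127 mm → contributes +33 905 200 mm⁴
Total I = 81 634 400 mm⁴.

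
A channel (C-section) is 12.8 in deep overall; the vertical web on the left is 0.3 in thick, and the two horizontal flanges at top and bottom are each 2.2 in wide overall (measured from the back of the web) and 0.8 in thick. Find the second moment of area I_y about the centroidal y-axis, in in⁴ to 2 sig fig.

Treat the section as a set of non-overlapping primitives; coordinates are from the bounding-box lower-left.
Web: 0.3 × 12.8, A = 3.84 in², x = 0.15 in, Ī = 0.0288 in⁴.
Top flange (beyond web): 1.9 × 0.8, A = 1.52 in², x = 1.25 in, Ī = 0.4573 in⁴.
Bottom flange (beyond web): 1.9 × 0.8, A = 1.52 in², x = 1.25 in, Ī = 0.4573 in⁴.
Centroid: x̄ = ΣA·x / ΣA = 0.636 in.
Transfer each piece to the centroidal y-axis using Ī + A·d² with d = x − 0.636:
  web: d = -0.486 in → contributes +0.936 in⁴
  top flange (beyond web): d = 0.614 in → contributes +1.03 in⁴
  bottom flange (beyond web): d = 0.614 in → contributes +1.03 in⁴
Total I = 2.996 in⁴.

I_y ≈ 3.0 in⁴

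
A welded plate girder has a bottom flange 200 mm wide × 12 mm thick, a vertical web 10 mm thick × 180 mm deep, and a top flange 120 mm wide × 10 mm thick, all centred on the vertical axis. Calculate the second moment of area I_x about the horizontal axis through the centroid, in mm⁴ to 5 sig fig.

Decompose the section into non-overlapping parts with the origin at the bottom-left of its bounding rectangle.
Bottom plate: 200 × 12, A = 2 400 mm², y = 6 mm, Ī = 28 800 mm⁴.
Web plate: 10 × 180, A = 1 800 mm², y = 102 mm, Ī = 4 860 000 mm⁴.
Top plate: 120 × 10, A = 1 200 mm², y = 197 mm, Ī = 10 000 mm⁴.
Centroid: ȳ = ΣA·y / ΣA = 80.44444 mm.
Transfer each piece to the horizontal axis through the centroid using Ī + A·d² with d = y − 80.44444:
  bottom plate: d = -74.44444 mm → contributes +13 329 541 mm⁴
  web plate: d = 21.55556 mm → contributes +5 696 356 mm⁴
  top plate: d = 116.5556 mm → contributes +16 312 237 mm⁴
Total I = 35 338 133 mm⁴.

I_x ≈ 3.5338 × 10⁷ mm⁴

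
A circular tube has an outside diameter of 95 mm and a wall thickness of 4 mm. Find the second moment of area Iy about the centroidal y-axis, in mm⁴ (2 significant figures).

Iy ≈ 1.2 × 10⁶ mm⁴

Decompose the section into non-overlapping parts with the origin at the bottom-left of its bounding rectangle.
Outer circle: ⌀95, A = 7 088 mm², x = 47.5 mm, Ī = 3 998 198 mm⁴.
Bore (subtracted): ⌀87, A = 5 945 mm², x = 47.5 mm, Ī = 2 812 205 mm⁴.
By symmetry the centroid is at mid-width, x̄ = 47.5 mm.
All pieces are centred on the centroidal y-axis, so I = ΣĪ (holes subtracted) = 1 185 994 mm⁴.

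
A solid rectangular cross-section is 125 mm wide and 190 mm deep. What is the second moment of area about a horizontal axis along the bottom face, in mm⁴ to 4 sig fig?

The section: 125 × 190, A = 23 750 mm², y = 95 mm, Ī = 71 447 917 mm⁴.
Transfer it to the bottom edge using Ī + A·d² with d = y − 0:
  the section: d = 95 mm → contributes +285 791 667 mm⁴
Total I = 285 791 667 mm⁴.

I_base ≈ 2.858 × 10⁸ mm⁴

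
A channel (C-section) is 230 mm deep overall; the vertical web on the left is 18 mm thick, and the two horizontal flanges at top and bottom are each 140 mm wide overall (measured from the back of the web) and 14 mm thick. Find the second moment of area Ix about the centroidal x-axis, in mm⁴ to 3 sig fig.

Break the section into simple shapes (no overlaps), measuring from the bottom-left corner of the bounding box.
Web: 18 × 230, A = 4 140 mm², y = 115 mm, Ī = 18 250 500 mm⁴.
Top flange (beyond web): 122 × 14, A = 1 708 mm², y = 223 mm, Ī = 27 897 mm⁴.
Bottom flange (beyond web): 122 × 14, A = 1 708 mm², y = 7 mm, Ī = 27 897 mm⁴.
By symmetry the centroid is at mid-height, ȳ = 115 mm.
Transfer each piece to the centroidal x-axis using Ī + A·d² with d = y − 115:
  web: d = 0 mm → contributes +18 250 500 mm⁴
  top flange (beyond web): d = 108 mm → contributes +19 950 009 mm⁴
  bottom flange (beyond web): d = -108 mm → contributes +19 950 009 mm⁴
Total I = 58 150 519 mm⁴.

Ix ≈ 5.82 × 10⁷ mm⁴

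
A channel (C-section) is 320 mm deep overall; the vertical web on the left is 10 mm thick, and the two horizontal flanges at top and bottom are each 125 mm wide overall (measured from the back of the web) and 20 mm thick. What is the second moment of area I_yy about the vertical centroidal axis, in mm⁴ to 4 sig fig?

Treat the section as a set of non-overlapping primitives; coordinates are from the bounding-box lower-left.
Web: 10 × 320, A = 3 200 mm², x = 5 mm, Ī = 26666.7 mm⁴.
Top flange (beyond web): 115 × 20, A = 2 300 mm², x = 67.5 mm, Ī = 2 534 792 mm⁴.
Bottom flange (beyond web): 115 × 20, A = 2 300 mm², x = 67.5 mm, Ī = 2 534 792 mm⁴.
Centroid: x̄ = ΣA·x / ΣA = 41.859 mm.
Transfer each piece to the vertical centroidal axis using Ī + A·d² with d = x − 41.859:
  web: d = -36.859 mm → contributes +4 374 135 mm⁴
  top flange (beyond web): d = 25.641 mm → contributes +4 046 955 mm⁴
  bottom flange (beyond web): d = 25.641 mm → contributes +4 046 955 mm⁴
Total I = 12 468 045 mm⁴.

I_yy ≈ 1.247 × 10⁷ mm⁴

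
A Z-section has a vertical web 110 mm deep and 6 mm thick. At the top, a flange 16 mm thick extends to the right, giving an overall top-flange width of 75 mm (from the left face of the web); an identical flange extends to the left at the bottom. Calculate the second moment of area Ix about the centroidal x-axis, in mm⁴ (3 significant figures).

Break the section into simple shapes (no overlaps), measuring from the bottom-left corner of the bounding box.
Web: 6 × 110, A = 660 mm², y = 55 mm, Ī = 665 500 mm⁴.
Top flange (beyond web): 69 × 16, A = 1 104 mm², y = 102 mm, Ī = 23 552 mm⁴.
Bottom flange (beyond web): 69 × 16, A = 1 104 mm², y = 8 mm, Ī = 23 552 mm⁴.
Centroid: ȳ = ΣA·y / ΣA = 55 mm.
Transfer each piece to the centroidal x-axis using Ī + A·d² with d = y − 55:
  web: d = 0 mm → contributes +665 500 mm⁴
  top flange (beyond web): d = 47 mm → contributes +2 462 288 mm⁴
  bottom flange (beyond web): d = -47 mm → contributes +2 462 288 mm⁴
Total I = 5 590 076 mm⁴.

Ix ≈ 5.59 × 10⁶ mm⁴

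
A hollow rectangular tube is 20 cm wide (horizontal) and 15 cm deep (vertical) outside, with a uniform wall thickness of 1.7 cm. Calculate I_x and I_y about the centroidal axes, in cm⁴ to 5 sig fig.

Split into non-overlapping primitives; take the origin at the lower-left of the bounding box.
Outer rectangle: 20 × 15, A = 300 cm², y = 7.5 cm, Ī = 5 625 cm⁴.
Inner void (subtracted): 16.6 × 11.6, A = 192.56 cm², y = 7.5 cm, Ī = 2159.239 cm⁴.
By symmetry the centroid is at mid-height, ȳ = 7.5 cm.
All pieces are centred on the centroidal x-axis, so I = ΣĪ (holes subtracted) = 3465.761 cm⁴.
Repeating about the centroidal y-axis gives I_y = 5578.181 cm⁴.

I_x ≈ 3465.8 cm⁴, I_y ≈ 5578.2 cm⁴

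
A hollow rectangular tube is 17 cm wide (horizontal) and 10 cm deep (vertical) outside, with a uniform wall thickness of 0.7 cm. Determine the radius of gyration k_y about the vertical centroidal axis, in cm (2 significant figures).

k_y ≈ 6.2 cm

Split into non-overlapping primitives; take the origin at the lower-left of the bounding box.
Outer rectangle: 17 × 10, A = 170 cm², x = 8.5 cm, Ī = 4 094 cm⁴.
Inner void (subtracted): 15.6 × 8.6, A = 134.2 cm², x = 8.5 cm, Ī = 2 721 cm⁴.
By symmetry the centroid is at mid-width, x̄ = 8.5 cm.
All pieces are centred on the vertical centroidal axis, so I = ΣĪ (holes subtracted) = 1 373 cm⁴.
Radius of gyration: k = √(I/A) = √(1 373 / 35.84) = 6.19 cm.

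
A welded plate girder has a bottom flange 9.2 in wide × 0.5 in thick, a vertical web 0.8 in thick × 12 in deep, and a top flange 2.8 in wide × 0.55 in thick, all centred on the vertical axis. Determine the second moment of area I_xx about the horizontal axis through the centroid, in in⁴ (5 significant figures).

Break the section into simple shapes (no overlaps), measuring from the bottom-left corner of the bounding box.
Bottom plate: 9.2 × 0.5, A = 4.6 in², y = 0.25 in, Ī = 0.09583333 in⁴.
Web plate: 0.8 × 12, A = 9.6 in², y = 6.5 in, Ī = 115.2 in⁴.
Top plate: 2.8 × 0.55, A = 1.54 in², y = 12.775 in, Ī = 0.03882083 in⁴.
Centroid: ȳ = ΣA·y / ΣA = 5.287389 in.
Transfer each piece to the horizontal axis through the centroid using Ī + A·d² with d = y − 5.287389:
  bottom plate: d = -5.037389 in → contributes +116.8221 in⁴
  web plate: d = 1.212611 in → contributes +129.3161 in⁴
  top plate: d = 7.487611 in → contributes +86.37788 in⁴
Total I = 332.5161 in⁴.

I_xx ≈ 332.52 in⁴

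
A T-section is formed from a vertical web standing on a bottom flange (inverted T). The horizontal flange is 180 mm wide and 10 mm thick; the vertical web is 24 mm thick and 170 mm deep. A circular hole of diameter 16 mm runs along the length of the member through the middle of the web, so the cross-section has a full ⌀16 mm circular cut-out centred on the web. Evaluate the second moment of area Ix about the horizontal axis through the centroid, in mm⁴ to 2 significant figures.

Ix ≈ 2.0 × 10⁷ mm⁴

Treat the section as a set of non-overlapping primitives; coordinates are from the bounding-box lower-left.
Flange: 180 × 10, A = 1 800 mm², y = 5 mm, Ī = 15 000 mm⁴.
Web: 24 × 170, A = 4 080 mm², y = 95 mm, Ī = 9 826 000 mm⁴.
Hole (subtracted): ⌀16, A = 201.1 mm², y = 95 mm, Ī = 3 217 mm⁴.
Centroid: ȳ = ΣA·y / ΣA = 66.47 mm.
Transfer each piece to the horizontal axis through the centroid using Ī + A·d² with d = y − 66.47:
  flange: d = -61.47 mm → contributes +6 817 193 mm⁴
  web: d = 28.53 mm → contributes +13 146 136 mm⁴
  hole: d = 28.53 mm → contributes −166 833 mm⁴
Total I = 19 796 496 mm⁴.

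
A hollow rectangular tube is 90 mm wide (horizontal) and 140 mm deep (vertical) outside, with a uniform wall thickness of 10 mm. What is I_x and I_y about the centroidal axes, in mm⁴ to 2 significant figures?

Break the section into simple shapes (no overlaps), measuring from the bottom-left corner of the bounding box.
Outer rectangle: 90 × 140, A = 12 600 mm², y = 70 mm, Ī = 20 580 000 mm⁴.
Inner void (subtracted): 70 × 120, A = 8 400 mm², y = 70 mm, Ī = 10 080 000 mm⁴.
By symmetry the centroid is at mid-height, ȳ = 70 mm.
All pieces are centred on the centroidal x-axis, so I = ΣĪ (holes subtracted) = 10 500 000 mm⁴.
Repeating about the centroidal y-axis gives I_y = 5 075 000 mm⁴.

I_x ≈ 1.1 × 10⁷ mm⁴, I_y ≈ 5.1 × 10⁶ mm⁴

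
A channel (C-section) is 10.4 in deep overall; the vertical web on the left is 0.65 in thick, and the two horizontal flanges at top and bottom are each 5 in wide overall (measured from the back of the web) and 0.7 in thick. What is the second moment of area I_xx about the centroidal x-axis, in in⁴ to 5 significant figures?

I_xx ≈ 204.43 in⁴

Treat the section as a set of non-overlapping primitives; coordinates are from the bounding-box lower-left.
Web: 0.65 × 10.4, A = 6.76 in², y = 5.2 in, Ī = 60.93013 in⁴.
Top flange (beyond web): 4.35 × 0.7, A = 3.045 in², y = 10.05 in, Ī = 0.1243375 in⁴.
Bottom flange (beyond web): 4.35 × 0.7, A = 3.045 in², y = 0.35 in, Ī = 0.1243375 in⁴.
By symmetry the centroid is at mid-height, ȳ = 5.2 in.
Transfer each piece to the centroidal x-axis using Ī + A·d² with d = y − 5.2:
  web: d = 0 in → contributes +60.93013 in⁴
  top flange (beyond web): d = 4.85 in → contributes +71.75035 in⁴
  bottom flange (beyond web): d = -4.85 in → contributes +71.75035 in⁴
Total I = 204.4308 in⁴.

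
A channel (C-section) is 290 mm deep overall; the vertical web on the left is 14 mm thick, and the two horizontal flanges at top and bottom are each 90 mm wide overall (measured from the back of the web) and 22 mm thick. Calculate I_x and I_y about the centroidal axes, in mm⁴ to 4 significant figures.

I_x ≈ 8.863 × 10⁷ mm⁴, I_y ≈ 5.389 × 10⁶ mm⁴

Split into non-overlapping primitives; take the origin at the lower-left of the bounding box.
Web: 14 × 290, A = 4 060 mm², y = 145 mm, Ī = 28 453 833 mm⁴.
Top flange (beyond web): 76 × 22, A = 1 672 mm², y = 279 mm, Ī = 67437.3 mm⁴.
Bottom flange (beyond web): 76 × 22, A = 1 672 mm², y = 11 mm, Ī = 67437.3 mm⁴.
By symmetry the centroid is at mid-height, ȳ = 145 mm.
Transfer each piece to the centroidal x-axis using Ī + A·d² with d = y − 145:
  web: d = 0 mm → contributes +28 453 833 mm⁴
  top flange (beyond web): d = 134 mm → contributes +30 089 869 mm⁴
  bottom flange (beyond web): d = -134 mm → contributes +30 089 869 mm⁴
Total I = 88 633 572 mm⁴.
For the y-axis: x̄ = 27.3241 mm.
Repeating about the centroidal y-axis gives I_y = 5 389 114 mm⁴.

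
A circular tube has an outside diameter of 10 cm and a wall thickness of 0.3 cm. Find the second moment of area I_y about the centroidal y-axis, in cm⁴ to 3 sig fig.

I_y ≈ 108 cm⁴

Split into non-overlapping primitives; take the origin at the lower-left of the bounding box.
Outer circle: ⌀10, A = 78.54 cm², x = 5 cm, Ī = 490.87 cm⁴.
Bore (subtracted): ⌀9.4, A = 69.398 cm², x = 5 cm, Ī = 383.25 cm⁴.
By symmetry the centroid is at mid-width, x̄ = 5 cm.
All pieces are centred on the centroidal y-axis, so I = ΣĪ (holes subtracted) = 107.62 cm⁴.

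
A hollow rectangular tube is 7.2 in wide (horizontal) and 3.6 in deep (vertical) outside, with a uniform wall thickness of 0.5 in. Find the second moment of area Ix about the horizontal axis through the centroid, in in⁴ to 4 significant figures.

Ix ≈ 18.91 in⁴

Split into non-overlapping primitives; take the origin at the lower-left of the bounding box.
Outer rectangle: 7.2 × 3.6, A = 25.92 in², y = 1.8 in, Ī = 27.9936 in⁴.
Inner void (subtracted): 6.2 × 2.6, A = 16.12 in², y = 1.8 in, Ī = 9.08093 in⁴.
By symmetry the centroid is at mid-height, ȳ = 1.8 in.
All pieces are centred on the horizontal axis through the centroid, so I = ΣĪ (holes subtracted) = 18.9127 in⁴.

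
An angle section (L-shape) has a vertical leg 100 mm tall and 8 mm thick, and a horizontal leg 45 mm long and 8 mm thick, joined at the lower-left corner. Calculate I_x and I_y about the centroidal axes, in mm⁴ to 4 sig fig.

Break the section into simple shapes (no overlaps), measuring from the bottom-left corner of the bounding box.
Vertical leg: 8 × 100, A = 800 mm², y = 50 mm, Ī = 666 667 mm⁴.
Horizontal leg (remainder): 37 × 8, A = 296 mm², y = 4 mm, Ī = 1578.67 mm⁴.
Centroid: ȳ = ΣA·y / ΣA = 37.5766 mm.
Transfer each piece to the centroidal x-axis using Ī + A·d² with d = y − 37.5766:
  vertical leg: d = 12.4234 mm → contributes +790 139 mm⁴
  horizontal leg (remainder): d = -33.5766 mm → contributes +335 286 mm⁴
Total I = 1 125 425 mm⁴.
For the y-axis: x̄ = 10.0766 mm.
Repeating about the centroidal y-axis gives I_y = 147 415 mm⁴.

I_x ≈ 1.125 × 10⁶ mm⁴, I_y ≈ 1.474 × 10⁵ mm⁴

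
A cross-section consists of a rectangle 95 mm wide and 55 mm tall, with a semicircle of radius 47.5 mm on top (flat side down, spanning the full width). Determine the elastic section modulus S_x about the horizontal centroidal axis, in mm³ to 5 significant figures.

Split into non-overlapping primitives; take the origin at the lower-left of the bounding box.
Rectangular body: 95 × 55, A = 5 225 mm², y = 27.5 mm, Ī = 1 317 135 mm⁴.
Semicircular cap: semicircle r = 47.5, A = 3544.109 mm², y = 75.15963 mm, Ī = 558735.8 mm⁴.
Centroid: ȳ = ΣA·y / ΣA = 46.76204 mm.
Transfer each piece to the horizontal centroidal axis using Ī + A·d² with d = y − 46.76204:
  rectangular body: d = -19.26204 mm → contributes +3 255 747 mm⁴
  semicircular cap: d = 28.39759 mm → contributes +3 416 787 mm⁴
Total I = 6 672 534 mm⁴.
Extreme fibre distance c = 55.73796 mm; S = I/c = 119712.6 mm³.

S_x ≈ 1.1971 × 10⁵ mm³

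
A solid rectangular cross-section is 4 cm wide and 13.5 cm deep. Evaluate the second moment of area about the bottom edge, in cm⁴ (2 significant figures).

I_base ≈ 3300 cm⁴

The section: 4 × 13.5, A = 54 cm², y = 6.75 cm, Ī = 820.1 cm⁴.
Transfer it to the base of the section using Ī + A·d² with d = y − 0:
  the section: d = 6.75 cm → contributes +3 281 cm⁴
Total I = 3 281 cm⁴.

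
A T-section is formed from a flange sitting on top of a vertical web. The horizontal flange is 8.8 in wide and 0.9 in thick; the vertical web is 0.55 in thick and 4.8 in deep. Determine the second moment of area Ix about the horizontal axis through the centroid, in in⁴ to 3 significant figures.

Ix ≈ 21.7 in⁴

Treat the section as a set of non-overlapping primitives; coordinates are from the bounding-box lower-left.
Flange: 8.8 × 0.9, A = 7.92 in², y = 5.25 in, Ī = 0.5346 in⁴.
Web: 0.55 × 4.8, A = 2.64 in², y = 2.4 in, Ī = 5.0688 in⁴.
Centroid: ȳ = ΣA·y / ΣA = 4.5375 in.
Transfer each piece to the horizontal axis through the centroid using Ī + A·d² with d = y − 4.5375:
  flange: d = 0.7125 in → contributes +4.5552 in⁴
  web: d = -2.1375 in → contributes +17.131 in⁴
Total I = 21.686 in⁴.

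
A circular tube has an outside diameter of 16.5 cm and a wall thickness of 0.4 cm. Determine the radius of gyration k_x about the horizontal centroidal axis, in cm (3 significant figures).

k_x ≈ 5.69 cm

Split into non-overlapping primitives; take the origin at the lower-left of the bounding box.
Outer circle: ⌀16.5, A = 213.82 cm², y = 8.25 cm, Ī = 3638.4 cm⁴.
Bore (subtracted): ⌀15.7, A = 193.59 cm², y = 8.25 cm, Ī = 2982.4 cm⁴.
By symmetry the centroid is at mid-height, ȳ = 8.25 cm.
All pieces are centred on the horizontal centroidal axis, so I = ΣĪ (holes subtracted) = 655.94 cm⁴.
Radius of gyration: k = √(I/A) = √(655.94 / 20.232) = 5.694 cm.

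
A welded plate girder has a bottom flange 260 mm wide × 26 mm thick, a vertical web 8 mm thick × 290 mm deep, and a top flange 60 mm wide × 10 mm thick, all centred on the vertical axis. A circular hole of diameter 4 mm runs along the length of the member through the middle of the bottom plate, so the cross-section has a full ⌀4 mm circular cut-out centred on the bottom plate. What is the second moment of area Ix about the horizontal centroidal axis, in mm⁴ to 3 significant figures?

Split into non-overlapping primitives; take the origin at the lower-left of the bounding box.
Bottom plate: 260 × 26, A = 6 760 mm², y = 13 mm, Ī = 380 813 mm⁴.
Web plate: 8 × 290, A = 2 320 mm², y = 171 mm, Ī = 16 259 333 mm⁴.
Top plate: 60 × 10, A = 600 mm², y = 321 mm, Ī = 5 000 mm⁴.
Hole (subtracted): ⌀4, A = 12.566 mm², y = 13 mm, Ī = 12.566 mm⁴.
Centroid: ȳ = ΣA·y / ΣA = 70.033 mm.
Transfer each piece to the horizontal centroidal axis using Ī + A·d² with d = y − 70.033:
  bottom plate: d = -57.033 mm → contributes +22 369 273 mm⁴
  web plate: d = 100.97 mm → contributes +39 910 324 mm⁴
  top plate: d = 250.97 mm → contributes +37 795 746 mm⁴
  hole: d = -57.033 mm → contributes −40 888 mm⁴
Total I = 100 034 456 mm⁴.

Ix ≈ 1.00 × 10⁸ mm⁴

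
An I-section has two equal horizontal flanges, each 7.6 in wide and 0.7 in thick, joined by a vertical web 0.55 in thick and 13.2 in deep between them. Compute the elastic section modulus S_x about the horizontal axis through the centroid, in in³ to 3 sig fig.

S_x ≈ 84.9 in³

Split into non-overlapping primitives; take the origin at the lower-left of the bounding box.
Bottom flange: 7.6 × 0.7, A = 5.32 in², y = 0.35 in, Ī = 0.21723 in⁴.
Web: 0.55 × 13.2, A = 7.26 in², y = 7.3 in, Ī = 105.42 in⁴.
Top flange: 7.6 × 0.7, A = 5.32 in², y = 14.25 in, Ī = 0.21723 in⁴.
By symmetry the centroid is at mid-height, ȳ = 7.3 in.
Transfer each piece to the horizontal axis through the centroid using Ī + A·d² with d = y − 7.3:
  bottom flange: d = -6.95 in → contributes +257.19 in⁴
  web: d = 0 in → contributes +105.42 in⁴
  top flange: d = 6.95 in → contributes +257.19 in⁴
Total I = 619.79 in⁴.
Extreme fibre distance c = 7.3 in; S = I/c = 84.903 in³.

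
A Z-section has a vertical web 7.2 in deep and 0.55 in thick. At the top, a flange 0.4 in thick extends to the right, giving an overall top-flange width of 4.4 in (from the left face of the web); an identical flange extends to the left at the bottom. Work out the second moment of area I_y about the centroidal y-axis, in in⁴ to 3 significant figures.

I_y ≈ 18.8 in⁴

Split into non-overlapping primitives; take the origin at the lower-left of the bounding box.
Web: 0.55 × 7.2, A = 3.96 in², x = 4.125 in, Ī = 0.099825 in⁴.
Top flange (beyond web): 3.85 × 0.4, A = 1.54 in², x = 6.325 in, Ī = 1.9022 in⁴.
Bottom flange (beyond web): 3.85 × 0.4, A = 1.54 in², x = 1.925 in, Ī = 1.9022 in⁴.
Centroid: x̄ = ΣA·x / ΣA = 4.125 in.
Transfer each piece to the centroidal y-axis using Ī + A·d² with d = x − 4.125:
  web: d = 0 in → contributes +0.099825 in⁴
  top flange (beyond web): d = 2.2 in → contributes +9.3558 in⁴
  bottom flange (beyond web): d = -2.2 in → contributes +9.3558 in⁴
Total I = 18.811 in⁴.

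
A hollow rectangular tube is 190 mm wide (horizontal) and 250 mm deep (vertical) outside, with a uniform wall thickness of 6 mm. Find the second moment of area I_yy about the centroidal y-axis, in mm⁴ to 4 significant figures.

Split into non-overlapping primitives; take the origin at the lower-left of the bounding box.
Outer rectangle: 190 × 250, A = 47 500 mm², x = 95 mm, Ī = 142 895 833 mm⁴.
Inner void (subtracted): 178 × 238, A = 42 364 mm², x = 95 mm, Ī = 111 855 081 mm⁴.
By symmetry the centroid is at mid-width, x̄ = 95 mm.
All pieces are centred on the centroidal y-axis, so I = ΣĪ (holes subtracted) = 31 040 752 mm⁴.

I_yy ≈ 3.104 × 10⁷ mm⁴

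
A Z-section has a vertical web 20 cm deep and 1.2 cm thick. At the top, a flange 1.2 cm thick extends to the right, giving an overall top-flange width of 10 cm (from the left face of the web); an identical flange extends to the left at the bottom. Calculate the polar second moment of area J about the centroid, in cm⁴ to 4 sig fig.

Split into non-overlapping primitives; take the origin at the lower-left of the bounding box.
Web: 1.2 × 20, A = 24 cm², y = 10 cm, Ī = 800 cm⁴.
Top flange (beyond web): 8.8 × 1.2, A = 10.56 cm², y = 19.4 cm, Ī = 1.2672 cm⁴.
Bottom flange (beyond web): 8.8 × 1.2, A = 10.56 cm², y = 0.6 cm, Ī = 1.2672 cm⁴.
Centroid: ȳ = ΣA·y / ΣA = 10 cm.
Transfer each piece to the centroidal x-axis using Ī + A·d² with d = y − 10:
  web: d = 0 cm → contributes +800 cm⁴
  top flange (beyond web): d = 9.4 cm → contributes +934.349 cm⁴
  bottom flange (beyond web): d = -9.4 cm → contributes +934.349 cm⁴
Total I = 2668.7 cm⁴.
For the y-axis: x̄ = 9.4 cm.
Repeating about the centroidal y-axis gives I_y = 667.174 cm⁴.
Polar second moment: J = I_x + I_y = 3335.87 cm⁴.

J ≈ 3336 cm⁴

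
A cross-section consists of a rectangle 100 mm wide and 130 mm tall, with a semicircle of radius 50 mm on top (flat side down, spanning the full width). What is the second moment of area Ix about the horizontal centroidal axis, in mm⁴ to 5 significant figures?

Split into non-overlapping primitives; take the origin at the lower-left of the bounding box.
Rectangular body: 100 × 130, A = 13 000 mm², y = 65 mm, Ī = 18 308 333 mm⁴.
Semicircular cap: semicircle r = 50, A = 3926.991 mm², y = 151.2207 mm, Ī = 685 981 mm⁴.
Centroid: ȳ = ΣA·y / ΣA = 85.00283 mm.
Transfer each piece to the horizontal centroidal axis using Ī + A·d² with d = y − 85.00283:
  rectangular body: d = -20.00283 mm → contributes +23 509 806 mm⁴
  semicircular cap: d = 66.21783 mm → contributes +17 905 053 mm⁴
Total I = 41 414 859 mm⁴.

Ix ≈ 4.1415 × 10⁷ mm⁴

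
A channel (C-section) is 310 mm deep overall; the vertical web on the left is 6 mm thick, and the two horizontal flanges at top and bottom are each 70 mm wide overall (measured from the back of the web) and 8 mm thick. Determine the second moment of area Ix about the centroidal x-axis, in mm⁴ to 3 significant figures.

Split into non-overlapping primitives; take the origin at the lower-left of the bounding box.
Web: 6 × 310, A = 1 860 mm², y = 155 mm, Ī = 14 895 500 mm⁴.
Top flange (beyond web): 64 × 8, A = 512 mm², y = 306 mm, Ī = 2730.7 mm⁴.
Bottom flange (beyond web): 64 × 8, A = 512 mm², y = 4 mm, Ī = 2730.7 mm⁴.
By symmetry the centroid is at mid-height, ȳ = 155 mm.
Transfer each piece to the centroidal x-axis using Ī + A·d² with d = y − 155:
  web: d = 0 mm → contributes +14 895 500 mm⁴
  top flange (beyond web): d = 151 mm → contributes +11 676 843 mm⁴
  bottom flange (beyond web): d = -151 mm → contributes +11 676 843 mm⁴
Total I = 38 249 185 mm⁴.

Ix ≈ 3.82 × 10⁷ mm⁴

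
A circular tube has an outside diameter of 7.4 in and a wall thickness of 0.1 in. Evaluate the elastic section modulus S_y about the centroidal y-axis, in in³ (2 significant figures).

Break the section into simple shapes (no overlaps), measuring from the bottom-left corner of the bounding box.
Outer circle: ⌀7.4, A = 43.01 in², x = 3.7 in, Ī = 147.2 in⁴.
Bore (subtracted): ⌀7.2, A = 40.72 in², x = 3.7 in, Ī = 131.9 in⁴.
By symmetry the centroid is at mid-width, x̄ = 3.7 in.
All pieces are centred on the centroidal y-axis, so I = ΣĪ (holes subtracted) = 15.28 in⁴.
Extreme fibre distance c = 3.7 in; S = I/c = 4.13 in³.

S_y ≈ 4.1 in³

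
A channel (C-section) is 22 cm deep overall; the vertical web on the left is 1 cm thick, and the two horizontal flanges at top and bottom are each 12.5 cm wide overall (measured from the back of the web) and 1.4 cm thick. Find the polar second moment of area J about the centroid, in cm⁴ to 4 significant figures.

Treat the section as a set of non-overlapping primitives; coordinates are from the bounding-box lower-left.
Web: 1 × 22, A = 22 cm², y = 11 cm, Ī = 887.333 cm⁴.
Top flange (beyond web): 11.5 × 1.4, A = 16.1 cm², y = 21.3 cm, Ī = 2.62967 cm⁴.
Bottom flange (beyond web): 11.5 × 1.4, A = 16.1 cm², y = 0.7 cm, Ī = 2.62967 cm⁴.
By symmetry the centroid is at mid-height, ȳ = 11 cm.
Transfer each piece to the centroidal x-axis using Ī + A·d² with d = y − 11:
  web: d = 0 cm → contributes +887.333 cm⁴
  top flange (beyond web): d = 10.3 cm → contributes +1710.68 cm⁴
  bottom flange (beyond web): d = -10.3 cm → contributes +1710.68 cm⁴
Total I = 4308.69 cm⁴.
For the y-axis: x̄ = 4.2131 cm.
Repeating about the centroidal y-axis gives I_y = 867.255 cm⁴.
Polar second moment: J = I_x + I_y = 5175.95 cm⁴.

J ≈ 5176 cm⁴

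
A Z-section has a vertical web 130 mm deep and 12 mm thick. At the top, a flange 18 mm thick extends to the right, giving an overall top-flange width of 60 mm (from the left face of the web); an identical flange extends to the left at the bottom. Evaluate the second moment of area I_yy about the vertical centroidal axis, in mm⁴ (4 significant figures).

I_yy ≈ 1.906 × 10⁶ mm⁴

Treat the section as a set of non-overlapping primitives; coordinates are from the bounding-box lower-left.
Web: 12 × 130, A = 1 560 mm², x = 54 mm, Ī = 18 720 mm⁴.
Top flange (beyond web): 48 × 18, A = 864 mm², x = 84 mm, Ī = 165 888 mm⁴.
Bottom flange (beyond web): 48 × 18, A = 864 mm², x = 24 mm, Ī = 165 888 mm⁴.
Centroid: x̄ = ΣA·x / ΣA = 54 mm.
Transfer each piece to the vertical centroidal axis using Ī + A·d² with d = x − 54:
  web: d = 0 mm → contributes +18 720 mm⁴
  top flange (beyond web): d = 30 mm → contributes +943 488 mm⁴
  bottom flange (beyond web): d = -30 mm → contributes +943 488 mm⁴
Total I = 1 905 696 mm⁴.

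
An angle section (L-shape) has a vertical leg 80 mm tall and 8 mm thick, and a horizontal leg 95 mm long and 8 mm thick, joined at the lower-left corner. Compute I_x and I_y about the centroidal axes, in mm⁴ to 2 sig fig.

I_x ≈ 7.8 × 10⁵ mm⁴, I_y ≈ 1.2 × 10⁶ mm⁴

Decompose the section into non-overlapping parts with the origin at the bottom-left of its bounding rectangle.
Vertical leg: 8 × 80, A = 640 mm², y = 40 mm, Ī = 341 333 mm⁴.
Horizontal leg (remainder): 87 × 8, A = 696 mm², y = 4 mm, Ī = 3 712 mm⁴.
Centroid: ȳ = ΣA·y / ΣA = 21.25 mm.
Transfer each piece to the centroidal x-axis using Ī + A·d² with d = y − 21.25:
  vertical leg: d = 18.75 mm → contributes +566 441 mm⁴
  horizontal leg (remainder): d = -17.25 mm → contributes +210 708 mm⁴
Total I = 777 149 mm⁴.
For the y-axis: x̄ = 28.75 mm.
Repeating about the centroidal y-axis gives I_y = 1 194 679 mm⁴.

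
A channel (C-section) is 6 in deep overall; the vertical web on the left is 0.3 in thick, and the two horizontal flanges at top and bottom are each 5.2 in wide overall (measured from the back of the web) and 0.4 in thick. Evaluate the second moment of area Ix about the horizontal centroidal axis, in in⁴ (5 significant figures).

Treat the section as a set of non-overlapping primitives; coordinates are from the bounding-box lower-left.
Web: 0.3 × 6, A = 1.8 in², y = 3 in, Ī = 5.4 in⁴.
Top flange (beyond web): 4.9 × 0.4, A = 1.96 in², y = 5.8 in, Ī = 0.02613333 in⁴.
Bottom flange (beyond web): 4.9 × 0.4, A = 1.96 in², y = 0.2 in, Ī = 0.02613333 in⁴.
By symmetry the centroid is at mid-height, ȳ = 3 in.
Transfer each piece to the horizontal centroidal axis using Ī + A·d² with d = y − 3:
  web: d = 0 in → contributes +5.4 in⁴
  top flange (beyond web): d = 2.8 in → contributes +15.39253 in⁴
  bottom flange (beyond web): d = -2.8 in → contributes +15.39253 in⁴
Total I = 36.18507 in⁴.

Ix ≈ 36.185 in⁴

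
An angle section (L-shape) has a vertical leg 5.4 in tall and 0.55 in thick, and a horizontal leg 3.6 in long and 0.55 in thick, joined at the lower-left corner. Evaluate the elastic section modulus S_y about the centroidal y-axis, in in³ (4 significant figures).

Break the section into simple shapes (no overlaps), measuring from the bottom-left corner of the bounding box.
Vertical leg: 0.55 × 5.4, A = 2.97 in², x = 0.275 in, Ī = 0.0748688 in⁴.
Horizontal leg (remainder): 3.05 × 0.55, A = 1.6775 in², x = 2.075 in, Ī = 1.30041 in⁴.
Centroid: x̄ = ΣA·x / ΣA = 0.924704 in.
Transfer each piece to the centroidal y-axis using Ī + A·d² with d = x − 0.924704:
  vertical leg: d = -0.649704 in → contributes +1.32855 in⁴
  horizontal leg (remainder): d = 1.1503 in → contributes +3.52005 in⁴
Total I = 4.8486 in⁴.
Extreme fibre distance c = 2.6753 in; S = I/c = 1.81236 in³.

S_y ≈ 1.812 in³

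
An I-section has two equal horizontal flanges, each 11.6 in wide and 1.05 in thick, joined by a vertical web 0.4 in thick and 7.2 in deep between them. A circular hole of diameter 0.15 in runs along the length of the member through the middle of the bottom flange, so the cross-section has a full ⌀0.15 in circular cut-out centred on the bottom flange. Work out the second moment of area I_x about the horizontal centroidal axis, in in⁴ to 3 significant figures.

I_x ≈ 429 in⁴

Break the section into simple shapes (no overlaps), measuring from the bottom-left corner of the bounding box.
Bottom flange: 11.6 × 1.05, A = 12.18 in², y = 0.525 in, Ī = 1.119 in⁴.
Web: 0.4 × 7.2, A = 2.88 in², y = 4.65 in, Ī = 12.442 in⁴.
Top flange: 11.6 × 1.05, A = 12.18 in², y = 8.775 in, Ī = 1.119 in⁴.
Hole (subtracted): ⌀0.15, A = 0.017671 in², y = 0.525 in, Ī = 0.00002485 in⁴.
Centroid: ȳ = ΣA·y / ΣA = 4.6527 in.
Transfer each piece to the horizontal centroidal axis using Ī + A·d² with d = y − 4.6527:
  bottom flange: d = -4.1277 in → contributes +208.64 in⁴
  web: d = -0.0026778 in → contributes +12.442 in⁴
  top flange: d = 4.1223 in → contributes +208.1 in⁴
  hole: d = -4.1277 in → contributes −0.30111 in⁴
Total I = 428.88 in⁴.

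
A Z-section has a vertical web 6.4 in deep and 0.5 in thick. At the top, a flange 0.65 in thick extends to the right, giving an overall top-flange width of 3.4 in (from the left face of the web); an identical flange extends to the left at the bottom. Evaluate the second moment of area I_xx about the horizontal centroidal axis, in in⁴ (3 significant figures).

I_xx ≈ 42.2 in⁴

Treat the section as a set of non-overlapping primitives; coordinates are from the bounding-box lower-left.
Web: 0.5 × 6.4, A = 3.2 in², y = 3.2 in, Ī = 10.923 in⁴.
Top flange (beyond web): 2.9 × 0.65, A = 1.885 in², y = 6.075 in, Ī = 0.066368 in⁴.
Bottom flange (beyond web): 2.9 × 0.65, A = 1.885 in², y = 0.325 in, Ī = 0.066368 in⁴.
Centroid: ȳ = ΣA·y / ΣA = 3.2 in.
Transfer each piece to the horizontal centroidal axis using Ī + A·d² with d = y − 3.2:
  web: d = 0 in → contributes +10.923 in⁴
  top flange (beyond web): d = 2.875 in → contributes +15.647 in⁴
  bottom flange (beyond web): d = -2.875 in → contributes +15.647 in⁴
Total I = 42.217 in⁴.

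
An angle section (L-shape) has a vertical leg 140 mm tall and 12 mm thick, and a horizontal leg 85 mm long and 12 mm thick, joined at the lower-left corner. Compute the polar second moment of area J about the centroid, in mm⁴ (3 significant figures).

J ≈ 6.56 × 10⁶ mm⁴

Split into non-overlapping primitives; take the origin at the lower-left of the bounding box.
Vertical leg: 12 × 140, A = 1 680 mm², y = 70 mm, Ī = 2 744 000 mm⁴.
Horizontal leg (remainder): 73 × 12, A = 876 mm², y = 6 mm, Ī = 10 512 mm⁴.
Centroid: ȳ = ΣA·y / ΣA = 48.066 mm.
Transfer each piece to the centroidal x-axis using Ī + A·d² with d = y − 48.066:
  vertical leg: d = 21.934 mm → contributes +3 552 269 mm⁴
  horizontal leg (remainder): d = -42.066 mm → contributes +1 560 616 mm⁴
Total I = 5 112 885 mm⁴.
For the y-axis: x̄ = 20.566 mm.
Repeating about the centroidal y-axis gives I_y = 1 449 170 mm⁴.
Polar second moment: J = I_x + I_y = 6 562 055 mm⁴.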